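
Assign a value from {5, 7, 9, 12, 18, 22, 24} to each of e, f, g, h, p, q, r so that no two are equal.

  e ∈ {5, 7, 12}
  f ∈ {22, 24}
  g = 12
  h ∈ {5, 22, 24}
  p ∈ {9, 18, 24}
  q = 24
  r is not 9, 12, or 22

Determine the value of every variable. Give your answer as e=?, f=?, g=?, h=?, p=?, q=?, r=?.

g's domain is down to {12}, so g = 12. Eliminate 12 elsewhere: e.
That leaves q = 24. Remove 24 from f, h, p, r.
f has just one choice, so f = 22. Eliminate 22 elsewhere: h.
h's domain is down to {5}, so h = 5. Eliminate 5 elsewhere: e, r.
e's domain is down to {7}, so e = 7. Remove 7 from r.
That leaves r = 18. Eliminate 18 elsewhere: p.
That leaves p = 9.

e=7, f=22, g=12, h=5, p=9, q=24, r=18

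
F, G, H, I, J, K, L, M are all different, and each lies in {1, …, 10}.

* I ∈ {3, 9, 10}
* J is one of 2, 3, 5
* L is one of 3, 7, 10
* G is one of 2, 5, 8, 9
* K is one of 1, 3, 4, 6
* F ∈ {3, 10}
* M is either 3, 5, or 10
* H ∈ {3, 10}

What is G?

F and H share exactly the 2 values {3, 10}; by pigeonhole those values go to them, so strike 3, 10 from I, J, K, L, M.
I must be 9 (only option left). Eliminate 9 elsewhere: G.
L's domain is down to {7}, so L = 7.
M must be 5 (only option left). Eliminate 5 elsewhere: G, J.
J must be 2 (only option left). Remove 2 from G.
So G = 8.

8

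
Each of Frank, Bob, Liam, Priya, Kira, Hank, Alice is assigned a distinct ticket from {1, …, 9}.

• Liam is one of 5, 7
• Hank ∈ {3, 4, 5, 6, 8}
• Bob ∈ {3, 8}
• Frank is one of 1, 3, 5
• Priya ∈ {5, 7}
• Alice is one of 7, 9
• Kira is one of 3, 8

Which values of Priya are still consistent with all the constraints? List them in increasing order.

Bob and Kira share exactly the 2 values {3, 8}; by pigeonhole those values go to them, so strike 3, 8 from Frank, Hank.
Liam and Priya between them cover only {5, 7} — a naked pair. Remove those values from Frank, Hank, Alice.
Frank's domain is down to {1}, so Frank = 1.
Alice has just one choice, so Alice = 9.
No further eliminations apply; Priya can still be any of 5, 7.

5, 7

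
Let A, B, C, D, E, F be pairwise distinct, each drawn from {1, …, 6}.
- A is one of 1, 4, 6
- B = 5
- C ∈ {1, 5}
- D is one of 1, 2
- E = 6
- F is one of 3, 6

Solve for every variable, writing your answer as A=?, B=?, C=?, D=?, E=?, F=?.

A=4, B=5, C=1, D=2, E=6, F=3

B must be 5 (only option left). Eliminate 5 elsewhere: C.
C's domain is down to {1}, so C = 1. Remove 1 from A, D.
D's domain is down to {2}, so D = 2.
That leaves E = 6. Remove 6 from A, F.
That leaves F = 3.
A must be 4 (only option left).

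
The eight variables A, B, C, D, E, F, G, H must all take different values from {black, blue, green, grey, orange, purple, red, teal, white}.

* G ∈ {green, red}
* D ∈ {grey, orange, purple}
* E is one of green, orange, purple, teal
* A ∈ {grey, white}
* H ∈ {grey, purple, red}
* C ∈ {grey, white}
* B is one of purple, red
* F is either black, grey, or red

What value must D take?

orange

The 8 variables together cover exactly {black, green, grey, orange, purple, red, teal, white} — 8 values for 8 variables — and black appears only in F's list, so F = black.
Among the 7 still-open variables, teal fits only E (and all 7 values in {green, grey, orange, purple, red, teal, white} must be used), so E = teal.
The 6 still-open variables draw from only 6 values {green, grey, orange, purple, red, white}, so each is used; only G can be green, hence G = green.
The 5 still-open variables together cover exactly {grey, orange, purple, red, white} — 5 values for 5 variables — and orange appears only in D's list, so D = orange.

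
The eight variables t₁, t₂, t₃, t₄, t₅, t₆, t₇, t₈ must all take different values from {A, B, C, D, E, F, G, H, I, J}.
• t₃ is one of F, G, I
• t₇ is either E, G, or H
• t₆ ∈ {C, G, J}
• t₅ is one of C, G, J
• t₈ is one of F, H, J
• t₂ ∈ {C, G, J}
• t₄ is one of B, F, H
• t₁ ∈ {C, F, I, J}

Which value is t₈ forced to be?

Among the 8 variables, B fits only t₄ (and all 8 values in {B, C, E, F, G, H, I, J} must be used), so t₄ = B.
Among the 7 still-open variables, E fits only t₇ (and all 7 values in {C, E, F, G, H, I, J} must be used), so t₇ = E.
The 6 still-open variables together cover exactly {C, F, G, H, I, J} — 6 values for 6 variables — and H appears only in t₈'s list, so t₈ = H.

H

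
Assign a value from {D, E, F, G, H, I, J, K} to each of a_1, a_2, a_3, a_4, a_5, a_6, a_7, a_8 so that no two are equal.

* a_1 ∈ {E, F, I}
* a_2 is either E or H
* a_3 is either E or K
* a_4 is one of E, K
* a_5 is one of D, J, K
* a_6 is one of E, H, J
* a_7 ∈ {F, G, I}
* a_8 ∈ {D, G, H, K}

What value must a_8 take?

G

a_3 and a_4 between them cover only {E, K} — a naked pair. Remove those values from a_1, a_2, a_5, a_6, a_8.
a_2's domain is down to {H}, so a_2 = H. So a_6, a_8 can't be H.
That leaves a_6 = J. So a_5 can't be J.
a_5 must be D (only option left). So a_8 can't be D.
So a_8 = G.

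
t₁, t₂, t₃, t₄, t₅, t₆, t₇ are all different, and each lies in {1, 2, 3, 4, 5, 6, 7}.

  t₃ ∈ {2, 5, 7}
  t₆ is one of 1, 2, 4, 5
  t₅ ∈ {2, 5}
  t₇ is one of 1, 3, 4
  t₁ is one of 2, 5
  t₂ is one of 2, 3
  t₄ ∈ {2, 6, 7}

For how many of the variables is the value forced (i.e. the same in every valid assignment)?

Among the 7 variables, 6 fits only t₄ (and all 7 values in {1, 2, 3, 4, 5, 6, 7} must be used), so t₄ = 6.
The 6 still-open variables draw from only 6 values {1, 2, 3, 4, 5, 7}, so each is used; only t₃ can be 7, hence t₃ = 7.
The 2 variables t₁ and t₅ are confined to {2, 5}, which locks those values in; drop them from t₂, t₆.
t₂'s domain is down to {3}, so t₂ = 3. So t₇ can't be 3.
Determined: t₂=3, t₃=7, t₄=6. The other variables each still have more than one consistent value. That makes 3.

3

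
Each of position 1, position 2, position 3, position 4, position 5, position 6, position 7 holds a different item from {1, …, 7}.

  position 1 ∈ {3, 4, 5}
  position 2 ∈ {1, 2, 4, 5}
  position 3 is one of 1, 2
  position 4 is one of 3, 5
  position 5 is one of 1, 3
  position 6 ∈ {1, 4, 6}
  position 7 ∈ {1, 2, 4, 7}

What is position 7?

7

The 7 variables together cover exactly {1, 2, 3, 4, 5, 6, 7} — 7 values for 7 variables — and 6 appears only in position 6's list, so position 6 = 6.
Among the 6 still-open variables, 7 fits only position 7 (and all 6 values in {1, 2, 3, 4, 5, 7} must be used), so position 7 = 7.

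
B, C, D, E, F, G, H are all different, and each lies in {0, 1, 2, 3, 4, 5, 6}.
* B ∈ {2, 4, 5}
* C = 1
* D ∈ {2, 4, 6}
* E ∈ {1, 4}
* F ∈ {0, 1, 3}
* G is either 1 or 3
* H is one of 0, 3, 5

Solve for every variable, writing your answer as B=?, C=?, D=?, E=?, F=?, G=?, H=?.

B=2, C=1, D=6, E=4, F=0, G=3, H=5

C must be 1 (only option left). Eliminate 1 elsewhere: E, F, G.
E's domain is down to {4}, so E = 4. So B, D can't be 4.
That leaves G = 3. Strike 3 from F, H.
F's domain is down to {0}, so F = 0. So H can't be 0.
That leaves H = 5. So B can't be 5.
B's domain is down to {2}, so B = 2. Strike 2 from D.
D must be 6 (only option left).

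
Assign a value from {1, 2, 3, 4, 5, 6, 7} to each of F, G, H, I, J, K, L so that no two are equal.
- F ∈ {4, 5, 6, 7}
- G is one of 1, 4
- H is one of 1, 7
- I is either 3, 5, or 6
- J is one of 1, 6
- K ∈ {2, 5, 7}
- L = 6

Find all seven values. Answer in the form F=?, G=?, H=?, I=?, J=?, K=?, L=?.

F=5, G=4, H=7, I=3, J=1, K=2, L=6

L has just one choice, so L = 6. Strike 6 from F, I, J.
J must be 1 (only option left). So G, H can't be 1.
G has just one choice, so G = 4. So F can't be 4.
H's domain is down to {7}, so H = 7. Eliminate 7 elsewhere: F, K.
That leaves F = 5. So I, K can't be 5.
I's domain is down to {3}, so I = 3.
K's domain is down to {2}, so K = 2.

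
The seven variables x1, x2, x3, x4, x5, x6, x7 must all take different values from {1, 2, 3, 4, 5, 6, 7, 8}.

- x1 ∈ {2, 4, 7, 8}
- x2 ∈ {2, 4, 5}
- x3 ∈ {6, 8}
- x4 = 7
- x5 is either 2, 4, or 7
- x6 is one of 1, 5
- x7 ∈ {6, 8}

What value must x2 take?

x4 must be 7 (only option left). Remove 7 from x1, x5.
The 6 still-open variables together cover exactly {1, 2, 4, 5, 6, 8} — 6 values for 6 variables — and 1 appears only in x6's list, so x6 = 1.
Among the 5 still-open variables, 5 fits only x2 (and all 5 values in {2, 4, 5, 6, 8} must be used), so x2 = 5.

5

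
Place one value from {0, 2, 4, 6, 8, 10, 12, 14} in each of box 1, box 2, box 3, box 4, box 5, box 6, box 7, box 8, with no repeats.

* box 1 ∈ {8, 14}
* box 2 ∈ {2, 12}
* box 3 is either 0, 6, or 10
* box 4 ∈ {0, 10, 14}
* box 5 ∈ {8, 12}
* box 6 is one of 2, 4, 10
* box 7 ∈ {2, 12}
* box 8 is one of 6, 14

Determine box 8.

6

Among the 8 variables, 4 fits only box 6 (and all 8 values in {0, 2, 4, 6, 8, 10, 12, 14} must be used), so box 6 = 4.
The 2 variables box 2 and box 7 are confined to {2, 12}, which locks those values in; drop them from box 5.
box 5 must be 8 (only option left). Remove 8 from box 1.
box 1's domain is down to {14}, so box 1 = 14. Strike 14 from box 4, box 8.
So box 8 = 6.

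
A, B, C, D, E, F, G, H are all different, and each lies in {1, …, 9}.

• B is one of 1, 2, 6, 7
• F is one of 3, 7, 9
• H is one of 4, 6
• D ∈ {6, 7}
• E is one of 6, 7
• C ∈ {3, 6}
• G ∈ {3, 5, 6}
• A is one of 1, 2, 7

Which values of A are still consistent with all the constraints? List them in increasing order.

1, 2

The 8 variables draw from only 8 values {1, 2, 3, 4, 5, 6, 7, 9}, so each is used; only H can be 4, hence H = 4.
The 7 still-open variables draw from only 7 values {1, 2, 3, 5, 6, 7, 9}, so each is used; only G can be 5, hence G = 5.
The 6 still-open variables draw from only 6 values {1, 2, 3, 6, 7, 9}, so each is used; only F can be 9, hence F = 9.
Among the 5 still-open variables, 3 fits only C (and all 5 values in {1, 2, 3, 6, 7} must be used), so C = 3.
D and E share exactly the 2 values {6, 7}; by pigeonhole those values go to them, so strike 6, 7 from A, B.
No further eliminations apply; A can still be any of 1, 2.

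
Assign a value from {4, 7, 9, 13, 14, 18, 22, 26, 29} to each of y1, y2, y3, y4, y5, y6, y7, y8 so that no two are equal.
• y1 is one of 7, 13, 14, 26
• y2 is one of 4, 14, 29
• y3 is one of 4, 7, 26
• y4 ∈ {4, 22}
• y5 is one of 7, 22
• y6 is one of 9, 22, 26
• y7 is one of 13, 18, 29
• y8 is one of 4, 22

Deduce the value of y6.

9

y4 and y8 between them cover only {4, 22} — a naked pair. Remove those values from y2, y3, y5, y6.
y5's domain is down to {7}, so y5 = 7. So y1, y3 can't be 7.
y3 has just one choice, so y3 = 26. So y1, y6 can't be 26.
So y6 = 9.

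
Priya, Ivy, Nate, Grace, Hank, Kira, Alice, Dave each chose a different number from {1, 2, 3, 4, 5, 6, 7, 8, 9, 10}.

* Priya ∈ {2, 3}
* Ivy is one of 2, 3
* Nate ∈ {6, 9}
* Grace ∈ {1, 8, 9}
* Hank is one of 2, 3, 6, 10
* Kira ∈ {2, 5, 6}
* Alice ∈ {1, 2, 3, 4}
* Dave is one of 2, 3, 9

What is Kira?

Priya and Ivy share exactly the 2 values {2, 3}; by pigeonhole those values go to them, so strike 2, 3 from Hank, Kira, Alice, Dave.
Dave must be 9 (only option left). So Nate, Grace can't be 9.
Nate must be 6 (only option left). Eliminate 6 elsewhere: Hank, Kira.
So Kira = 5.

5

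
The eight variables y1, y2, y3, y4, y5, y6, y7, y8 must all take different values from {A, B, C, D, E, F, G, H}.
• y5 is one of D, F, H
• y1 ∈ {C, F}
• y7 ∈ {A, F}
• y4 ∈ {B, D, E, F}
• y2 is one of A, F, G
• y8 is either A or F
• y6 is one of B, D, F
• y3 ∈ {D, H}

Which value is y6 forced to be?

B

Among the 8 variables, C fits only y1 (and all 8 values in {A, B, C, D, E, F, G, H} must be used), so y1 = C.
The 7 still-open variables together cover exactly {A, B, D, E, F, G, H} — 7 values for 7 variables — and E appears only in y4's list, so y4 = E.
The 6 still-open variables together cover exactly {A, B, D, F, G, H} — 6 values for 6 variables — and B appears only in y6's list, so y6 = B.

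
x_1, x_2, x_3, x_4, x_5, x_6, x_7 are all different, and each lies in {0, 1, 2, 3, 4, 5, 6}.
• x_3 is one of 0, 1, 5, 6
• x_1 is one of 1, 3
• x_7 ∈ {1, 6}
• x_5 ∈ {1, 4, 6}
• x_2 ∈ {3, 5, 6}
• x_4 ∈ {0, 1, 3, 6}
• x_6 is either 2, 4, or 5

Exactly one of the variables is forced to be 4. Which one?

The 7 variables draw from only 7 values {0, 1, 2, 3, 4, 5, 6}, so each is used; only x_6 can be 2, hence x_6 = 2.
The 6 still-open variables together cover exactly {0, 1, 3, 4, 5, 6} — 6 values for 6 variables — and 4 appears only in x_5's list, so x_5 = 4.

x_5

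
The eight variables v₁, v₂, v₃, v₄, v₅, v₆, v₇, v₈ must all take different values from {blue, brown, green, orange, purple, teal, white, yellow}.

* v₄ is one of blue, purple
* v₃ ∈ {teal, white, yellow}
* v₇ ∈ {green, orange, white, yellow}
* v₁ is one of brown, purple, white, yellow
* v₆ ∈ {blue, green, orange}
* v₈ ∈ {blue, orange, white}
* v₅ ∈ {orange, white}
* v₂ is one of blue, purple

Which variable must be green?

The 8 variables draw from only 8 values {blue, brown, green, orange, purple, teal, white, yellow}, so each is used; only v₁ can be brown, hence v₁ = brown.
Among the 7 still-open variables, teal fits only v₃ (and all 7 values in {blue, green, orange, purple, teal, white, yellow} must be used), so v₃ = teal.
The 6 still-open variables together cover exactly {blue, green, orange, purple, white, yellow} — 6 values for 6 variables — and yellow appears only in v₇'s list, so v₇ = yellow.
The 5 still-open variables together cover exactly {blue, green, orange, purple, white} — 5 values for 5 variables — and green appears only in v₆'s list, so v₆ = green.

v₆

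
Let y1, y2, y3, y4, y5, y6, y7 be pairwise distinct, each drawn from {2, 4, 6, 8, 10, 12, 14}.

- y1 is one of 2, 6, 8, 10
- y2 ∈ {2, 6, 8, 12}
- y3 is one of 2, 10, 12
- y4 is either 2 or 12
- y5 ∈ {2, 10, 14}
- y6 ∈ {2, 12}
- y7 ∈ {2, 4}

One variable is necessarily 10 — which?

Among the 7 variables, 4 fits only y7 (and all 7 values in {2, 4, 6, 8, 10, 12, 14} must be used), so y7 = 4.
The 6 still-open variables together cover exactly {2, 6, 8, 10, 12, 14} — 6 values for 6 variables — and 14 appears only in y5's list, so y5 = 14.
y4 and y6 between them cover only {2, 12} — a naked pair. Remove those values from y1, y2, y3.
So 10 goes to y3.

y3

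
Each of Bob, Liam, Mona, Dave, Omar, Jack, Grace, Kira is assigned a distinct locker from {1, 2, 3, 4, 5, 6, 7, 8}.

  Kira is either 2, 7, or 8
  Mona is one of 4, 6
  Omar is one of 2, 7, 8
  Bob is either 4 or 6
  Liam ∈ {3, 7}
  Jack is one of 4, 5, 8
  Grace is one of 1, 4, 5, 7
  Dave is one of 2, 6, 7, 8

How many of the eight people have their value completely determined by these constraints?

The 8 variables together cover exactly {1, 2, 3, 4, 5, 6, 7, 8} — 8 values for 8 variables — and 1 appears only in Grace's list, so Grace = 1.
The 7 still-open variables together cover exactly {2, 3, 4, 5, 6, 7, 8} — 7 values for 7 variables — and 3 appears only in Liam's list, so Liam = 3.
The 6 still-open variables draw from only 6 values {2, 4, 5, 6, 7, 8}, so each is used; only Jack can be 5, hence Jack = 5.
The 2 variables Bob and Mona are confined to {4, 6}, which locks those values in; drop them from Dave.
Determined: Liam=3, Jack=5, Grace=1. The other people each still have more than one consistent value. That makes 3.

3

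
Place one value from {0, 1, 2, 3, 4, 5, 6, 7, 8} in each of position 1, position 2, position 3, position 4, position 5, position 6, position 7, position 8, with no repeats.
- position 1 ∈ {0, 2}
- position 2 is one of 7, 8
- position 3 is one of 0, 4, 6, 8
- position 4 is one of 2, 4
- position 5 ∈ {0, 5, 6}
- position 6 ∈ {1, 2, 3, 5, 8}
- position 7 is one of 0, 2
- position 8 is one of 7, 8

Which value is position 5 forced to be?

5

position 1 and position 7 share exactly the 2 values {0, 2}; by pigeonhole those values go to them, so strike 0, 2 from position 3, position 4, position 5, position 6.
position 4 must be 4 (only option left). Remove 4 from position 3.
The 2 variables position 2 and position 8 are confined to {7, 8}, which locks those values in; drop them from position 3, position 6.
That leaves position 3 = 6. Remove 6 from position 5.
So position 5 = 5.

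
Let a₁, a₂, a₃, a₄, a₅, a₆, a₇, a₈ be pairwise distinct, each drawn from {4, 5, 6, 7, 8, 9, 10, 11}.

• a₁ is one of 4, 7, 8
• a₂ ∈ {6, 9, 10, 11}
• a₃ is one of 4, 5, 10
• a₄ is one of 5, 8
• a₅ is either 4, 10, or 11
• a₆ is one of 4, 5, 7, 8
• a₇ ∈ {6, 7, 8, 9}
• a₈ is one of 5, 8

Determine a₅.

a₄ and a₈ between them cover only {5, 8} — a naked pair. Remove those values from a₁, a₃, a₆, a₇.
The 2 variables a₁ and a₆ are confined to {4, 7}, which locks those values in; drop them from a₃, a₅, a₇.
a₃ must be 10 (only option left). Remove 10 from a₂, a₅.
So a₅ = 11.

11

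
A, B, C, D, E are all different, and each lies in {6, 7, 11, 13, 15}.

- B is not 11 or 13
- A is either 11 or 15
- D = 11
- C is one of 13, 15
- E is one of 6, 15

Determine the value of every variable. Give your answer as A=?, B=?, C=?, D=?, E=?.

A=15, B=7, C=13, D=11, E=6

D's domain is down to {11}, so D = 11. Remove 11 from A.
That leaves A = 15. Strike 15 from B, C, E.
C must be 13 (only option left).
E's domain is down to {6}, so E = 6. Eliminate 6 elsewhere: B.
B has just one choice, so B = 7.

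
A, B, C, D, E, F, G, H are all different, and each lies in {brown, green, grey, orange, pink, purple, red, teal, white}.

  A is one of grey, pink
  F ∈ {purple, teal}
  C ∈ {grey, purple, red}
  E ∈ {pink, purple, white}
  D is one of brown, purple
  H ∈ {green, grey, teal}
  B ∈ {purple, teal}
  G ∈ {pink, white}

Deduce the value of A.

Among the 8 variables, brown fits only D (and all 8 values in {brown, green, grey, pink, purple, red, teal, white} must be used), so D = brown.
The 7 still-open variables draw from only 7 values {green, grey, pink, purple, red, teal, white}, so each is used; only H can be green, hence H = green.
Among the 6 still-open variables, red fits only C (and all 6 values in {grey, pink, purple, red, teal, white} must be used), so C = red.
The 5 still-open variables together cover exactly {grey, pink, purple, teal, white} — 5 values for 5 variables — and grey appears only in A's list, so A = grey.

grey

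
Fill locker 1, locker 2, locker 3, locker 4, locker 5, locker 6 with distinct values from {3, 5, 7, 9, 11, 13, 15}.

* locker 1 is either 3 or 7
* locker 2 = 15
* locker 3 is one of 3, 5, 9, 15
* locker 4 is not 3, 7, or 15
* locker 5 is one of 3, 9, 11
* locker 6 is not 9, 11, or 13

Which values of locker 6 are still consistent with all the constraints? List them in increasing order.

3, 5, 7

locker 2 must be 15 (only option left). Strike 15 from locker 3, locker 6.
No further eliminations apply; locker 6 can still be any of 3, 5, 7.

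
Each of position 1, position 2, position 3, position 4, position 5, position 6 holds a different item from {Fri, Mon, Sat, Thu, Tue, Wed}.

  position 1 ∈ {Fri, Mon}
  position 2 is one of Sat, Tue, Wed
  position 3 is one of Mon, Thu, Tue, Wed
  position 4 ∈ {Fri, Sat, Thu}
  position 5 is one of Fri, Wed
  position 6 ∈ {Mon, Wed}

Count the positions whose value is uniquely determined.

position 1, position 5, position 6 between them cover only {Fri, Mon, Wed} — a naked triple. Remove those values from position 2, position 3, position 4.
Determined: none. The other positions each still have more than one consistent value. That makes 0.

0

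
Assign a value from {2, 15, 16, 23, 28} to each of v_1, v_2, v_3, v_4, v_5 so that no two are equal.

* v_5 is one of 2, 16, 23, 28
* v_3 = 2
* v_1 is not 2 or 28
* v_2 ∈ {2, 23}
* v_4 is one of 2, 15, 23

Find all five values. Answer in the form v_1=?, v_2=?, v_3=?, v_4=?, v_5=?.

v_1=16, v_2=23, v_3=2, v_4=15, v_5=28

v_3 must be 2 (only option left). Remove 2 from v_2, v_4, v_5.
That leaves v_2 = 23. Strike 23 from v_1, v_4, v_5.
That leaves v_4 = 15. Remove 15 from v_1.
v_1 must be 16 (only option left). Eliminate 16 elsewhere: v_5.
That leaves v_5 = 28.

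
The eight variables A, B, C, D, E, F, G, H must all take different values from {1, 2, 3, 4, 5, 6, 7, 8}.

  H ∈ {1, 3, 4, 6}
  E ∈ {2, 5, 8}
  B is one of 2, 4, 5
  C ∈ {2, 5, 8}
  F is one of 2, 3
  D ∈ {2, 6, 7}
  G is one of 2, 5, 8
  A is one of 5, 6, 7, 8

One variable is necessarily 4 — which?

B

The 8 variables together cover exactly {1, 2, 3, 4, 5, 6, 7, 8} — 8 values for 8 variables — and 1 appears only in H's list, so H = 1.
Among the 7 still-open variables, 3 fits only F (and all 7 values in {2, 3, 4, 5, 6, 7, 8} must be used), so F = 3.
The 6 still-open variables draw from only 6 values {2, 4, 5, 6, 7, 8}, so each is used; only B can be 4, hence B = 4.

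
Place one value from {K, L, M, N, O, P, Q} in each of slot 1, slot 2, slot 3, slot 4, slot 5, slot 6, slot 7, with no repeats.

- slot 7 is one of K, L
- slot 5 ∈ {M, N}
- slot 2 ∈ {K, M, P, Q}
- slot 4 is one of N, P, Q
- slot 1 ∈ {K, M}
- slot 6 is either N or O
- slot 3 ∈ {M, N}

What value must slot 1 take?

The 7 variables together cover exactly {K, L, M, N, O, P, Q} — 7 values for 7 variables — and L appears only in slot 7's list, so slot 7 = L.
The 6 still-open variables together cover exactly {K, M, N, O, P, Q} — 6 values for 6 variables — and O appears only in slot 6's list, so slot 6 = O.
The 2 variables slot 3 and slot 5 are confined to {M, N}, which locks those values in; drop them from slot 1, slot 2, slot 4.
So slot 1 = K.

K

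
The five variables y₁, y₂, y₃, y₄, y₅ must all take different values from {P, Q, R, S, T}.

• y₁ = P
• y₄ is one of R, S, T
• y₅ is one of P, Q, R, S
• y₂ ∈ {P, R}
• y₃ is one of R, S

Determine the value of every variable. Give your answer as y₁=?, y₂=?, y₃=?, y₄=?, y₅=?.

y₁ must be P (only option left). Remove P from y₂, y₅.
y₂ must be R (only option left). Remove R from y₃, y₄, y₅.
y₃ has just one choice, so y₃ = S. Strike S from y₄, y₅.
y₄'s domain is down to {T}, so y₄ = T.
y₅ must be Q (only option left).

y₁=P, y₂=R, y₃=S, y₄=T, y₅=Q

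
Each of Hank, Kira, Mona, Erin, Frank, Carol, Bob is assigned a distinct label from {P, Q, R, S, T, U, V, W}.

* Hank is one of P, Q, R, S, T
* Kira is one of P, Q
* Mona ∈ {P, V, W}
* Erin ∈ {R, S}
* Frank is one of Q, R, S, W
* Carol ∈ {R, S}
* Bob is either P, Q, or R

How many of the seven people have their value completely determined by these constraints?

The 7 variables together cover exactly {P, Q, R, S, T, V, W} — 7 values for 7 variables — and T appears only in Hank's list, so Hank = T.
Among the 6 still-open variables, V fits only Mona (and all 6 values in {P, Q, R, S, V, W} must be used), so Mona = V.
Among the 5 still-open variables, W fits only Frank (and all 5 values in {P, Q, R, S, W} must be used), so Frank = W.
Erin and Carol between them cover only {R, S} — a naked pair. Remove those values from Bob.
Determined: Hank=T, Mona=V, Frank=W. The other people each still have more than one consistent value. That makes 3.

3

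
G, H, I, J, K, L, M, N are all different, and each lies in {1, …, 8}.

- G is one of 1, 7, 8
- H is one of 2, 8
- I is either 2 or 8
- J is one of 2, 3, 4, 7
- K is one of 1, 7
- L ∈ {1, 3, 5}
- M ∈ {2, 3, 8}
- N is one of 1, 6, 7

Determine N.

Among the 8 variables, 4 fits only J (and all 8 values in {1, 2, 3, 4, 5, 6, 7, 8} must be used), so J = 4.
The 7 still-open variables together cover exactly {1, 2, 3, 5, 6, 7, 8} — 7 values for 7 variables — and 5 appears only in L's list, so L = 5.
The 6 still-open variables together cover exactly {1, 2, 3, 6, 7, 8} — 6 values for 6 variables — and 3 appears only in M's list, so M = 3.
The 5 still-open variables together cover exactly {1, 2, 6, 7, 8} — 5 values for 5 variables — and 6 appears only in N's list, so N = 6.

6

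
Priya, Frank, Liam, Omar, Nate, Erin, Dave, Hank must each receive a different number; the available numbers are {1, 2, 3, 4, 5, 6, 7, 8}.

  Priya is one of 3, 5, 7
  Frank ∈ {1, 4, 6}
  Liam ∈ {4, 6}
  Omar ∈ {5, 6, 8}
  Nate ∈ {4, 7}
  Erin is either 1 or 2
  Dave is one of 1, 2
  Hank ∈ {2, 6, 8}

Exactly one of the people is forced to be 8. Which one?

Hank

The 8 variables together cover exactly {1, 2, 3, 4, 5, 6, 7, 8} — 8 values for 8 variables — and 3 appears only in Priya's list, so Priya = 3.
Among the 7 still-open variables, 5 fits only Omar (and all 7 values in {1, 2, 4, 5, 6, 7, 8} must be used), so Omar = 5.
The 6 still-open variables together cover exactly {1, 2, 4, 6, 7, 8} — 6 values for 6 variables — and 7 appears only in Nate's list, so Nate = 7.
Among the 5 still-open variables, 8 fits only Hank (and all 5 values in {1, 2, 4, 6, 8} must be used), so Hank = 8.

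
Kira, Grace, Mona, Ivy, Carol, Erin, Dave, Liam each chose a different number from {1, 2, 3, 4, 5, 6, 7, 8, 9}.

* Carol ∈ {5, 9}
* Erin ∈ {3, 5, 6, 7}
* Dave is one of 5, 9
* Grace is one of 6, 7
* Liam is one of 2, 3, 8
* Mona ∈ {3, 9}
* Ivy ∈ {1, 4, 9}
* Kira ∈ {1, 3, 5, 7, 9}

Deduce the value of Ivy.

The 2 variables Carol and Dave are confined to {5, 9}, which locks those values in; drop them from Kira, Mona, Ivy, Erin.
Mona has just one choice, so Mona = 3. Eliminate 3 elsewhere: Kira, Erin, Liam.
Grace and Erin between them cover only {6, 7} — a naked pair. Remove those values from Kira.
That leaves Kira = 1. So Ivy can't be 1.
So Ivy = 4.

4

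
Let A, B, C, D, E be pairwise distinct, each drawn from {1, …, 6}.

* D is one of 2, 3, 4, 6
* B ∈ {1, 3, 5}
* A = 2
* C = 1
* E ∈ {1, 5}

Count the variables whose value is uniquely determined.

A's domain is down to {2}, so A = 2. Remove 2 from D.
That leaves C = 1. Strike 1 from B, E.
E's domain is down to {5}, so E = 5. Remove 5 from B.
B has just one choice, so B = 3. Strike 3 from D.
Determined: A=2, B=3, C=1, E=5. The other variables each still have more than one consistent value. That makes 4.

4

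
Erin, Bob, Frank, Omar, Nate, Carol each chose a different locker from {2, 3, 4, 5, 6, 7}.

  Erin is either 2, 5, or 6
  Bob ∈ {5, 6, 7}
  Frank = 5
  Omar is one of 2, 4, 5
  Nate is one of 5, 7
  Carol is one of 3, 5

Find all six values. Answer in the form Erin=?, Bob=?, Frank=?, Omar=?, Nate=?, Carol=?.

Erin=2, Bob=6, Frank=5, Omar=4, Nate=7, Carol=3

Frank has just one choice, so Frank = 5. So Erin, Bob, Omar, Nate, Carol can't be 5.
Nate's domain is down to {7}, so Nate = 7. Eliminate 7 elsewhere: Bob.
Carol's domain is down to {3}, so Carol = 3.
Bob's domain is down to {6}, so Bob = 6. So Erin can't be 6.
That leaves Erin = 2. Remove 2 from Omar.
Omar must be 4 (only option left).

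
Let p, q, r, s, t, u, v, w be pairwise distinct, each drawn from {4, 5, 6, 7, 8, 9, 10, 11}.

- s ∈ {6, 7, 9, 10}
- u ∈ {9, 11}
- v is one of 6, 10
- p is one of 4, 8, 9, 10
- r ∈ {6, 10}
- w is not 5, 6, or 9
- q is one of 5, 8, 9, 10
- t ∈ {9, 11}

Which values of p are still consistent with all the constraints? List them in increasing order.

The 8 variables draw from only 8 values {4, 5, 6, 7, 8, 9, 10, 11}, so each is used; only q can be 5, hence q = 5.
r and v share exactly the 2 values {6, 10}; by pigeonhole those values go to them, so strike 6, 10 from p, s, w.
The 2 variables t and u are confined to {9, 11}, which locks those values in; drop them from p, s, w.
That leaves s = 7. Eliminate 7 elsewhere: w.
No further eliminations apply; p can still be any of 4, 8.

4, 8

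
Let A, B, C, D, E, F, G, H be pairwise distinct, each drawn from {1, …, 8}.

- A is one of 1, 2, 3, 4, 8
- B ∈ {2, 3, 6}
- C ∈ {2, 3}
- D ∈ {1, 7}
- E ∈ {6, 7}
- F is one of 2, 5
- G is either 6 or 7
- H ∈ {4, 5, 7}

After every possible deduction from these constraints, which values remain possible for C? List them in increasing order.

The 8 variables draw from only 8 values {1, 2, 3, 4, 5, 6, 7, 8}, so each is used; only A can be 8, hence A = 8.
The 7 still-open variables draw from only 7 values {1, 2, 3, 4, 5, 6, 7}, so each is used; only D can be 1, hence D = 1.
Among the 6 still-open variables, 4 fits only H (and all 6 values in {2, 3, 4, 5, 6, 7} must be used), so H = 4.
The 5 still-open variables draw from only 5 values {2, 3, 5, 6, 7}, so each is used; only F can be 5, hence F = 5.
E and G between them cover only {6, 7} — a naked pair. Remove those values from B.
No further eliminations apply; C can still be any of 2, 3.

2, 3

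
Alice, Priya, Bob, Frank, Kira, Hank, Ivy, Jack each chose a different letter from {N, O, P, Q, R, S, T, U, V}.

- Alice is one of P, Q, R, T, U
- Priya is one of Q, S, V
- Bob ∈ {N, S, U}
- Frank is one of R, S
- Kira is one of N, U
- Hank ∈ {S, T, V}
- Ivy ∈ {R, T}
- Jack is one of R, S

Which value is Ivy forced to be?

The 8 variables draw from only 8 values {N, P, Q, R, S, T, U, V}, so each is used; only Alice can be P, hence Alice = P.
The 7 still-open variables draw from only 7 values {N, Q, R, S, T, U, V}, so each is used; only Priya can be Q, hence Priya = Q.
The 6 still-open variables together cover exactly {N, R, S, T, U, V} — 6 values for 6 variables — and V appears only in Hank's list, so Hank = V.
The 5 still-open variables draw from only 5 values {N, R, S, T, U}, so each is used; only Ivy can be T, hence Ivy = T.

T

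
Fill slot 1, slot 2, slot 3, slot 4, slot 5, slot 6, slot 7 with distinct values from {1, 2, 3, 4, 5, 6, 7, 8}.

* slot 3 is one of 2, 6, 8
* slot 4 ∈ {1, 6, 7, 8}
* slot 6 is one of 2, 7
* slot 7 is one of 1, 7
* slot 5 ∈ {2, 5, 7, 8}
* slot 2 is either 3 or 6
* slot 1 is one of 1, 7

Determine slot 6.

The 7 variables together cover exactly {1, 2, 3, 5, 6, 7, 8} — 7 values for 7 variables — and 3 appears only in slot 2's list, so slot 2 = 3.
The 6 still-open variables draw from only 6 values {1, 2, 5, 6, 7, 8}, so each is used; only slot 5 can be 5, hence slot 5 = 5.
slot 1 and slot 7 between them cover only {1, 7} — a naked pair. Remove those values from slot 4, slot 6.
So slot 6 = 2.

2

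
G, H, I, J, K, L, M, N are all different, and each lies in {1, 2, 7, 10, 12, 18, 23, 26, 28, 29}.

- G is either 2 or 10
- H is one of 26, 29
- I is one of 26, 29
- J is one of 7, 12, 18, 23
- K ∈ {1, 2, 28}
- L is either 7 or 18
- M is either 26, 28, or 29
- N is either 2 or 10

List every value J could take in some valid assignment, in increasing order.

7, 12, 18, 23

G and N between them cover only {2, 10} — a naked pair. Remove those values from K.
H and I share exactly the 2 values {26, 29}; by pigeonhole those values go to them, so strike 26, 29 from M.
M must be 28 (only option left). Remove 28 from K.
K must be 1 (only option left).
No further eliminations apply; J can still be any of 7, 12, 18, 23.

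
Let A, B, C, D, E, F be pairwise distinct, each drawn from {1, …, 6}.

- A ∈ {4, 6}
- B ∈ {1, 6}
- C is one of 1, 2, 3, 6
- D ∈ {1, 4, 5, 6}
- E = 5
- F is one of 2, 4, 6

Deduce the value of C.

E must be 5 (only option left). Eliminate 5 elsewhere: D.
The 5 still-open variables draw from only 5 values {1, 2, 3, 4, 6}, so each is used; only C can be 3, hence C = 3.

3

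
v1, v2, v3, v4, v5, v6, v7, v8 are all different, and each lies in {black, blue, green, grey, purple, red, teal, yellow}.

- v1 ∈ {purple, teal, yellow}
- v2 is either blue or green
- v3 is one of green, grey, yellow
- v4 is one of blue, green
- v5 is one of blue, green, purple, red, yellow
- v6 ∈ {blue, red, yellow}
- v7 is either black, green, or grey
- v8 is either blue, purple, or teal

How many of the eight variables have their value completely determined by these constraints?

2

Among the 8 variables, black fits only v7 (and all 8 values in {black, blue, green, grey, purple, red, teal, yellow} must be used), so v7 = black.
Among the 7 still-open variables, grey fits only v3 (and all 7 values in {blue, green, grey, purple, red, teal, yellow} must be used), so v3 = grey.
The 2 variables v2 and v4 are confined to {blue, green}, which locks those values in; drop them from v5, v6, v8.
Determined: v3=grey, v7=black. The other variables each still have more than one consistent value. That makes 2.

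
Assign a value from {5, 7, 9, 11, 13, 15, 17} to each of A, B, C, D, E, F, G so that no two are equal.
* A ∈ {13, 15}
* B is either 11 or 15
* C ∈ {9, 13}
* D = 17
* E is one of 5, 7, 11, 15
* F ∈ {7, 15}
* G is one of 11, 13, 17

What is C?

9

D has just one choice, so D = 17. Remove 17 from G.
Among the 6 still-open variables, 5 fits only E (and all 6 values in {5, 7, 9, 11, 13, 15} must be used), so E = 5.
The 5 still-open variables together cover exactly {7, 9, 11, 13, 15} — 5 values for 5 variables — and 7 appears only in F's list, so F = 7.
The 4 still-open variables draw from only 4 values {9, 11, 13, 15}, so each is used; only C can be 9, hence C = 9.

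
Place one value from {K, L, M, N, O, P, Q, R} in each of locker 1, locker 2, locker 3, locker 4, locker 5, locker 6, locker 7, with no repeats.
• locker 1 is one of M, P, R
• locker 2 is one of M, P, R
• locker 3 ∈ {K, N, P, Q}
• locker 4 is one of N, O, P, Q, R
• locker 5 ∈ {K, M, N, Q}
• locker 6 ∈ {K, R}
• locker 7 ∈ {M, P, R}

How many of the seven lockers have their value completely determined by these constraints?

The 7 variables draw from only 7 values {K, M, N, O, P, Q, R}, so each is used; only locker 4 can be O, hence locker 4 = O.
locker 1, locker 2, locker 7 between them cover only {M, P, R} — a naked triple. Remove those values from locker 3, locker 5, locker 6.
locker 6 has just one choice, so locker 6 = K. Remove K from locker 3, locker 5.
Determined: locker 4=O, locker 6=K. The other lockers each still have more than one consistent value. That makes 2.

2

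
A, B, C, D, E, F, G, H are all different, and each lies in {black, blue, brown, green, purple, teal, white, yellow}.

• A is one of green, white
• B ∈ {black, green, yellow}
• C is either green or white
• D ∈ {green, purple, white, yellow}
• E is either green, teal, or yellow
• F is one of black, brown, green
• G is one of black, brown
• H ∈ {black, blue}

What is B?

yellow

The 8 variables draw from only 8 values {black, blue, brown, green, purple, teal, white, yellow}, so each is used; only H can be blue, hence H = blue.
The 7 still-open variables together cover exactly {black, brown, green, purple, teal, white, yellow} — 7 values for 7 variables — and purple appears only in D's list, so D = purple.
Among the 6 still-open variables, teal fits only E (and all 6 values in {black, brown, green, teal, white, yellow} must be used), so E = teal.
Among the 5 still-open variables, yellow fits only B (and all 5 values in {black, brown, green, white, yellow} must be used), so B = yellow.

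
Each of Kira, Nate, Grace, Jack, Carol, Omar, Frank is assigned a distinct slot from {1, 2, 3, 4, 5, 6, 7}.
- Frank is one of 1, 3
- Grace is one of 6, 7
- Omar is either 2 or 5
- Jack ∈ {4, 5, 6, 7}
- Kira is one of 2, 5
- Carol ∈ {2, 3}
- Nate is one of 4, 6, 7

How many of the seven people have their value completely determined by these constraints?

The 7 variables draw from only 7 values {1, 2, 3, 4, 5, 6, 7}, so each is used; only Frank can be 1, hence Frank = 1.
Among the 6 still-open variables, 3 fits only Carol (and all 6 values in {2, 3, 4, 5, 6, 7} must be used), so Carol = 3.
Kira and Omar share exactly the 2 values {2, 5}; by pigeonhole those values go to them, so strike 2, 5 from Jack.
Determined: Carol=3, Frank=1. The other people each still have more than one consistent value. That makes 2.

2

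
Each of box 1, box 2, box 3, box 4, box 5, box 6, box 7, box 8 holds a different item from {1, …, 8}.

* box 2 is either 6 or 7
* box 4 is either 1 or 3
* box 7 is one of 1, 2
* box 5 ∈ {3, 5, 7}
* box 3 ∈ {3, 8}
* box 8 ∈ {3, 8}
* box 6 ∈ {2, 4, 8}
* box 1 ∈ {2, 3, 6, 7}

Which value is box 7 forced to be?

2

The 8 variables together cover exactly {1, 2, 3, 4, 5, 6, 7, 8} — 8 values for 8 variables — and 4 appears only in box 6's list, so box 6 = 4.
The 7 still-open variables draw from only 7 values {1, 2, 3, 5, 6, 7, 8}, so each is used; only box 5 can be 5, hence box 5 = 5.
The 2 variables box 3 and box 8 are confined to {3, 8}, which locks those values in; drop them from box 1, box 4.
box 4 must be 1 (only option left). Eliminate 1 elsewhere: box 7.
So box 7 = 2.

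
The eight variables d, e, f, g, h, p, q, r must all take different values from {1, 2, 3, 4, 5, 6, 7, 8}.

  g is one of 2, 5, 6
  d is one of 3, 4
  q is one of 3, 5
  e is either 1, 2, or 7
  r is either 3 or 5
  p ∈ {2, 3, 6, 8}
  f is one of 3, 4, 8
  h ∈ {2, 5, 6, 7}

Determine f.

8

The 8 variables draw from only 8 values {1, 2, 3, 4, 5, 6, 7, 8}, so each is used; only e can be 1, hence e = 1.
Among the 7 still-open variables, 7 fits only h (and all 7 values in {2, 3, 4, 5, 6, 7, 8} must be used), so h = 7.
q and r share exactly the 2 values {3, 5}; by pigeonhole those values go to them, so strike 3, 5 from d, f, g, p.
That leaves d = 4. Strike 4 from f.
So f = 8.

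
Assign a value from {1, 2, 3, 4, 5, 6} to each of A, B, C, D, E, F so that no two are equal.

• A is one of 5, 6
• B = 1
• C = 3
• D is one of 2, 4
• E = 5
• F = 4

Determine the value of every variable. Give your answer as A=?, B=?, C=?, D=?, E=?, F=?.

A=6, B=1, C=3, D=2, E=5, F=4

B's domain is down to {1}, so B = 1.
C has just one choice, so C = 3.
E has just one choice, so E = 5. So A can't be 5.
F has just one choice, so F = 4. So D can't be 4.
That leaves A = 6.
D must be 2 (only option left).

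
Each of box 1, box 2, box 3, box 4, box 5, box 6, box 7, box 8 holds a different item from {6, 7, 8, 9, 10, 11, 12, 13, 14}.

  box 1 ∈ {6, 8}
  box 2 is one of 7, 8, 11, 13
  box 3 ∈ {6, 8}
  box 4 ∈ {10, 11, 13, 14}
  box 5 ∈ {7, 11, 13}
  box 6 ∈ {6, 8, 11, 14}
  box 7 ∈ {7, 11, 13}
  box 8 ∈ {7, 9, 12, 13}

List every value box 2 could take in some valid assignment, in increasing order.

7, 11, 13

box 1 and box 3 share exactly the 2 values {6, 8}; by pigeonhole those values go to them, so strike 6, 8 from box 2, box 6.
The 3 variables box 2, box 5, box 7 are confined to {7, 11, 13}, which locks those values in; drop them from box 4, box 6, box 8.
box 6's domain is down to {14}, so box 6 = 14. Strike 14 from box 4.
That leaves box 4 = 10.
No further eliminations apply; box 2 can still be any of 7, 11, 13.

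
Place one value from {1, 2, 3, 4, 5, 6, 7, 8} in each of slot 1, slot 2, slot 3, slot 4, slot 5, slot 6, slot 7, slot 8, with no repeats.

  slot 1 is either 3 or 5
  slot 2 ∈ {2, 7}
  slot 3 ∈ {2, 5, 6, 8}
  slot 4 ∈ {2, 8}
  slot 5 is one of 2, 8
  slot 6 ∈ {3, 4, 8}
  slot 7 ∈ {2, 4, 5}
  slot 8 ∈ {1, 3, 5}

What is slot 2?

7

The 8 variables draw from only 8 values {1, 2, 3, 4, 5, 6, 7, 8}, so each is used; only slot 8 can be 1, hence slot 8 = 1.
The 7 still-open variables together cover exactly {2, 3, 4, 5, 6, 7, 8} — 7 values for 7 variables — and 6 appears only in slot 3's list, so slot 3 = 6.
The 6 still-open variables together cover exactly {2, 3, 4, 5, 7, 8} — 6 values for 6 variables — and 7 appears only in slot 2's list, so slot 2 = 7.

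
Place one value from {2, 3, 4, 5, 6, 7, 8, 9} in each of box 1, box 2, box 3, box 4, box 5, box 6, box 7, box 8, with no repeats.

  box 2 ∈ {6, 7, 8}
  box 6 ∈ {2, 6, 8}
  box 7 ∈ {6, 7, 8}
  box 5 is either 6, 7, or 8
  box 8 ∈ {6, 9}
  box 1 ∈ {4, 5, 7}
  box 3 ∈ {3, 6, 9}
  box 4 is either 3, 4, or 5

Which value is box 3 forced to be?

Among the 8 variables, 2 fits only box 6 (and all 8 values in {2, 3, 4, 5, 6, 7, 8, 9} must be used), so box 6 = 2.
box 2, box 5, box 7 share exactly the 3 values {6, 7, 8}; by pigeonhole those values go to them, so strike 6, 7, 8 from box 1, box 3, box 8.
box 8 must be 9 (only option left). So box 3 can't be 9.
So box 3 = 3.

3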